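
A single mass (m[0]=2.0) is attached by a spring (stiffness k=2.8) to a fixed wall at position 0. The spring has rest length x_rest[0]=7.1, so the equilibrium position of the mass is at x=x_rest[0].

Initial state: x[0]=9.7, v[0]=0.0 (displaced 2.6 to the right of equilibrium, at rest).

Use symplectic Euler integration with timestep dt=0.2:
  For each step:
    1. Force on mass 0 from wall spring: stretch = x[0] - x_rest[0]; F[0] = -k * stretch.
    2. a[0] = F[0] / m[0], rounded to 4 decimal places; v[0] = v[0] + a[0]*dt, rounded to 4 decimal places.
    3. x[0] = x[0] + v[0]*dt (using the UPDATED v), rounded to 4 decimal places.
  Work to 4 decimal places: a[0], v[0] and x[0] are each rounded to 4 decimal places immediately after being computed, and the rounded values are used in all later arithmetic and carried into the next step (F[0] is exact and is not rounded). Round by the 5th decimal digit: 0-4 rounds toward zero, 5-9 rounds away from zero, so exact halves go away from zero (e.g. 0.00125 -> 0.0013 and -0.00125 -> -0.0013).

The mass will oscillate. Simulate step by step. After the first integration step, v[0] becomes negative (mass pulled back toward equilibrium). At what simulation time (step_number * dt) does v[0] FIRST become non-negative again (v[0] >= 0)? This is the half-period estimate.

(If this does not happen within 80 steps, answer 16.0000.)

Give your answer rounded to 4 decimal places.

Answer: 2.8000

Derivation:
Step 0: x=[9.7000] v=[0.0000]
Step 1: x=[9.5544] v=[-0.7280]
Step 2: x=[9.2714] v=[-1.4152]
Step 3: x=[8.8668] v=[-2.0232]
Step 4: x=[8.3632] v=[-2.5179]
Step 5: x=[7.7889] v=[-2.8716]
Step 6: x=[7.1760] v=[-3.0645]
Step 7: x=[6.5588] v=[-3.0858]
Step 8: x=[5.9719] v=[-2.9343]
Step 9: x=[5.4482] v=[-2.6184]
Step 10: x=[5.0170] v=[-2.1559]
Step 11: x=[4.7025] v=[-1.5727]
Step 12: x=[4.5222] v=[-0.9014]
Step 13: x=[4.4863] v=[-0.1796]
Step 14: x=[4.5967] v=[0.5522]
First v>=0 after going negative at step 14, time=2.8000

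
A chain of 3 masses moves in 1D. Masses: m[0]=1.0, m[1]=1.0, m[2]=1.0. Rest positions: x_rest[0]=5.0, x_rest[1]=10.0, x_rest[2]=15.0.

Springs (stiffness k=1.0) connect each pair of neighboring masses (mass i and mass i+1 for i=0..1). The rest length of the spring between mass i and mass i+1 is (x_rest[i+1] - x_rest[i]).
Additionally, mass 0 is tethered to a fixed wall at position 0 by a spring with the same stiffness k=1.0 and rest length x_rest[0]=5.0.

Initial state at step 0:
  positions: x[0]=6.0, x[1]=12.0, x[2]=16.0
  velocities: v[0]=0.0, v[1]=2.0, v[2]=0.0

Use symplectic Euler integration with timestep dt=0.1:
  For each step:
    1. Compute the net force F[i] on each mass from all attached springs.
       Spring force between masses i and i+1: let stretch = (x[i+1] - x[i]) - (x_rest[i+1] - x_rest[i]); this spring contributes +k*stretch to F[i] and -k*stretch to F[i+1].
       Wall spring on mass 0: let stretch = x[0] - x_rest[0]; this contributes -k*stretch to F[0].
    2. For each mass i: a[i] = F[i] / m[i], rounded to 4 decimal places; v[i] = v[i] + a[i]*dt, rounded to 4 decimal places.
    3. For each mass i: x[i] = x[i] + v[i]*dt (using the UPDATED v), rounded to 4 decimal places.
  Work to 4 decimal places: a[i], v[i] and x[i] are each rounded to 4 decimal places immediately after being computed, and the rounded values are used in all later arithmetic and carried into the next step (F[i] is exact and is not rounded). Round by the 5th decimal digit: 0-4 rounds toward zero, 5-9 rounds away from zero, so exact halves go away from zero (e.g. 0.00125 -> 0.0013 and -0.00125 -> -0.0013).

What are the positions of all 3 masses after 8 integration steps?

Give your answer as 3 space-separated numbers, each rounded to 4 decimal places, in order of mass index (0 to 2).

Answer: 6.1108 12.6714 16.4542

Derivation:
Step 0: x=[6.0000 12.0000 16.0000] v=[0.0000 2.0000 0.0000]
Step 1: x=[6.0000 12.1800 16.0100] v=[0.0000 1.8000 0.1000]
Step 2: x=[6.0018 12.3365 16.0317] v=[0.0180 1.5650 0.2170]
Step 3: x=[6.0069 12.4666 16.0665] v=[0.0513 1.3011 0.3475]
Step 4: x=[6.0166 12.5681 16.1153] v=[0.0966 1.0151 0.4875]
Step 5: x=[6.0316 12.6396 16.1786] v=[0.1501 0.7147 0.6328]
Step 6: x=[6.0524 12.6804 16.2565] v=[0.2077 0.4078 0.7789]
Step 7: x=[6.0789 12.6907 16.3486] v=[0.2653 0.1026 0.9213]
Step 8: x=[6.1108 12.6714 16.4542] v=[0.3186 -0.1928 1.0555]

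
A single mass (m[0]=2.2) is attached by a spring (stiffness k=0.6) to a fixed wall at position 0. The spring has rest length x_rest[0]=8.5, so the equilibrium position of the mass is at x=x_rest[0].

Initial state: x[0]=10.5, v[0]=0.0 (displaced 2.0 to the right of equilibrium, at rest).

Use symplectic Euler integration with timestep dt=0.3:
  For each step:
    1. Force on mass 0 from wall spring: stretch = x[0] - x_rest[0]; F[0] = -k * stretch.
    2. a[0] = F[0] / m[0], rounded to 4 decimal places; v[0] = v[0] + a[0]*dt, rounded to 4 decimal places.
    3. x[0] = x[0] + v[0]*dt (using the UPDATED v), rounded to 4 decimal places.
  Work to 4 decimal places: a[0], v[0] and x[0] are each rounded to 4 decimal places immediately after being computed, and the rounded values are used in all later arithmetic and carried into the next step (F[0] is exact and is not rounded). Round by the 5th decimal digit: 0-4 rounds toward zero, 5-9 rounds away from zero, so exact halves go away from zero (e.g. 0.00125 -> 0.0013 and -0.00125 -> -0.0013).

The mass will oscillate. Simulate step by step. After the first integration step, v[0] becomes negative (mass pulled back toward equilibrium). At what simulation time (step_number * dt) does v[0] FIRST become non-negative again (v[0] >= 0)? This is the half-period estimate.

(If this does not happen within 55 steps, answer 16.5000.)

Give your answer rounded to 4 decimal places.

Step 0: x=[10.5000] v=[0.0000]
Step 1: x=[10.4509] v=[-0.1637]
Step 2: x=[10.3539] v=[-0.3233]
Step 3: x=[10.2114] v=[-0.4750]
Step 4: x=[10.0269] v=[-0.6150]
Step 5: x=[9.8049] v=[-0.7399]
Step 6: x=[9.5509] v=[-0.8467]
Step 7: x=[9.2711] v=[-0.9327]
Step 8: x=[8.9724] v=[-0.9958]
Step 9: x=[8.6621] v=[-1.0344]
Step 10: x=[8.3478] v=[-1.0477]
Step 11: x=[8.0372] v=[-1.0353]
Step 12: x=[7.7380] v=[-0.9974]
Step 13: x=[7.4575] v=[-0.9351]
Step 14: x=[7.2026] v=[-0.8498]
Step 15: x=[6.9795] v=[-0.7437]
Step 16: x=[6.7937] v=[-0.6193]
Step 17: x=[6.6498] v=[-0.4797]
Step 18: x=[6.5513] v=[-0.3283]
Step 19: x=[6.5006] v=[-0.1689]
Step 20: x=[6.4990] v=[-0.0053]
Step 21: x=[6.5465] v=[0.1584]
First v>=0 after going negative at step 21, time=6.3000

Answer: 6.3000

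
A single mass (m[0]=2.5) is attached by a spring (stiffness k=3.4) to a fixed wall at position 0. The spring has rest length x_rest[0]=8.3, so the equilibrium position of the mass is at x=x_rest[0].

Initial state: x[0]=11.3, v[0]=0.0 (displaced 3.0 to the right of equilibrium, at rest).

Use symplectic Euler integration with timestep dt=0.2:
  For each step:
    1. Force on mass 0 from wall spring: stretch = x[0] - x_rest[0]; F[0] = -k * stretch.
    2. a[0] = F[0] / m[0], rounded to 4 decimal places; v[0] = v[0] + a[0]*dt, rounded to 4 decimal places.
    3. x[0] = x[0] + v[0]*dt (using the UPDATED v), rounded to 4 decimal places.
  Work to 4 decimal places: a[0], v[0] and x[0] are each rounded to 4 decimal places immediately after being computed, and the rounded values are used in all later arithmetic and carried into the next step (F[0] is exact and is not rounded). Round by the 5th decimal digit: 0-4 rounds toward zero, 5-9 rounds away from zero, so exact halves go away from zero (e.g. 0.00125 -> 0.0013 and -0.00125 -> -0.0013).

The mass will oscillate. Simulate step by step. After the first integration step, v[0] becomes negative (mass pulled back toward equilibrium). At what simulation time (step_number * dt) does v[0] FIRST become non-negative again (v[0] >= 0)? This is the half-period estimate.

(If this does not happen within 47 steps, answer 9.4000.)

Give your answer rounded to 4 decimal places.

Answer: 2.8000

Derivation:
Step 0: x=[11.3000] v=[0.0000]
Step 1: x=[11.1368] v=[-0.8160]
Step 2: x=[10.8193] v=[-1.5876]
Step 3: x=[10.3647] v=[-2.2728]
Step 4: x=[9.7978] v=[-2.8344]
Step 5: x=[9.1494] v=[-3.2418]
Step 6: x=[8.4548] v=[-3.4728]
Step 7: x=[7.7518] v=[-3.5149]
Step 8: x=[7.0786] v=[-3.3658]
Step 9: x=[6.4719] v=[-3.0336]
Step 10: x=[5.9646] v=[-2.5364]
Step 11: x=[5.5844] v=[-1.9012]
Step 12: x=[5.3519] v=[-1.1626]
Step 13: x=[5.2798] v=[-0.3607]
Step 14: x=[5.3720] v=[0.4608]
First v>=0 after going negative at step 14, time=2.8000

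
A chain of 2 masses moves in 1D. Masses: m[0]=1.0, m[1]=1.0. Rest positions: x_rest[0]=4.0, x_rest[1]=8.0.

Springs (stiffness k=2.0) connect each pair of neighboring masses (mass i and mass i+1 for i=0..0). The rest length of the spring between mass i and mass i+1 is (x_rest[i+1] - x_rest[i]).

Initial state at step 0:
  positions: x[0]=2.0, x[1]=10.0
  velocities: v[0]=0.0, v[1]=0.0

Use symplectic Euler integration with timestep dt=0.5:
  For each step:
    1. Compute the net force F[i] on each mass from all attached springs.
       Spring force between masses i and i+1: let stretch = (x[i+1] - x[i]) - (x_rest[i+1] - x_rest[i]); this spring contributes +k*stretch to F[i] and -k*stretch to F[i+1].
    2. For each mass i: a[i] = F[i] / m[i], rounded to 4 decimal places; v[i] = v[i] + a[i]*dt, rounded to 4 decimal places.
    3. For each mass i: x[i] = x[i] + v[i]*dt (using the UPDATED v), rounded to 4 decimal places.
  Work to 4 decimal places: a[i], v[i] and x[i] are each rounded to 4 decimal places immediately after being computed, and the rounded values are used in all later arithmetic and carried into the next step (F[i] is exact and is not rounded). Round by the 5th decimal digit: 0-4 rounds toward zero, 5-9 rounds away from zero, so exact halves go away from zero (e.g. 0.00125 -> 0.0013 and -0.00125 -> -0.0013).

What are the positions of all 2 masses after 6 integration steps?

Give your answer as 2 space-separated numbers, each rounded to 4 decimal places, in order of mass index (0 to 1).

Answer: 2.0000 10.0000

Derivation:
Step 0: x=[2.0000 10.0000] v=[0.0000 0.0000]
Step 1: x=[4.0000 8.0000] v=[4.0000 -4.0000]
Step 2: x=[6.0000 6.0000] v=[4.0000 -4.0000]
Step 3: x=[6.0000 6.0000] v=[0.0000 0.0000]
Step 4: x=[4.0000 8.0000] v=[-4.0000 4.0000]
Step 5: x=[2.0000 10.0000] v=[-4.0000 4.0000]
Step 6: x=[2.0000 10.0000] v=[0.0000 0.0000]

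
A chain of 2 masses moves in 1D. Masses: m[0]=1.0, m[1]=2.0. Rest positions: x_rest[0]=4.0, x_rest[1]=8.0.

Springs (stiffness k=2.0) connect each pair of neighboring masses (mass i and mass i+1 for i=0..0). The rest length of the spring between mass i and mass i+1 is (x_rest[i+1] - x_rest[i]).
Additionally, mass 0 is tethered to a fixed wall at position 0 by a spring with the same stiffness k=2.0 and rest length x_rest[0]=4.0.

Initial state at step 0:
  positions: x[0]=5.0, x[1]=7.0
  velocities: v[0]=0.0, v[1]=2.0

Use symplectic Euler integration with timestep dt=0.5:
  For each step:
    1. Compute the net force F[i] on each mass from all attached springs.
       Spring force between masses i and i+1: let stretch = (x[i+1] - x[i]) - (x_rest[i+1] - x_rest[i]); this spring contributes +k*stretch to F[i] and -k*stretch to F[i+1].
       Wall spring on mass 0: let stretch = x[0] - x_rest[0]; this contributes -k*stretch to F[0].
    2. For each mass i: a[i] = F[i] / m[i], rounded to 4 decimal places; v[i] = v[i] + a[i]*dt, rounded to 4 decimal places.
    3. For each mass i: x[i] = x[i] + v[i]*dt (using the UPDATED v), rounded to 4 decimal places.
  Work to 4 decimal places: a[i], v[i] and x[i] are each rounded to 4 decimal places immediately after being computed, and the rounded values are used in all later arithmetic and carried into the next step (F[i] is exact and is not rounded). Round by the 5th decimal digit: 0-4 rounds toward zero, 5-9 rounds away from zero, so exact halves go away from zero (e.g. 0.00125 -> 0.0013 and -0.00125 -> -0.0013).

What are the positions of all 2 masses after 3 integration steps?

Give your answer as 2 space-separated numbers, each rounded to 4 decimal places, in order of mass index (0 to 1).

Step 0: x=[5.0000 7.0000] v=[0.0000 2.0000]
Step 1: x=[3.5000 8.5000] v=[-3.0000 3.0000]
Step 2: x=[2.7500 9.7500] v=[-1.5000 2.5000]
Step 3: x=[4.1250 10.2500] v=[2.7500 1.0000]

Answer: 4.1250 10.2500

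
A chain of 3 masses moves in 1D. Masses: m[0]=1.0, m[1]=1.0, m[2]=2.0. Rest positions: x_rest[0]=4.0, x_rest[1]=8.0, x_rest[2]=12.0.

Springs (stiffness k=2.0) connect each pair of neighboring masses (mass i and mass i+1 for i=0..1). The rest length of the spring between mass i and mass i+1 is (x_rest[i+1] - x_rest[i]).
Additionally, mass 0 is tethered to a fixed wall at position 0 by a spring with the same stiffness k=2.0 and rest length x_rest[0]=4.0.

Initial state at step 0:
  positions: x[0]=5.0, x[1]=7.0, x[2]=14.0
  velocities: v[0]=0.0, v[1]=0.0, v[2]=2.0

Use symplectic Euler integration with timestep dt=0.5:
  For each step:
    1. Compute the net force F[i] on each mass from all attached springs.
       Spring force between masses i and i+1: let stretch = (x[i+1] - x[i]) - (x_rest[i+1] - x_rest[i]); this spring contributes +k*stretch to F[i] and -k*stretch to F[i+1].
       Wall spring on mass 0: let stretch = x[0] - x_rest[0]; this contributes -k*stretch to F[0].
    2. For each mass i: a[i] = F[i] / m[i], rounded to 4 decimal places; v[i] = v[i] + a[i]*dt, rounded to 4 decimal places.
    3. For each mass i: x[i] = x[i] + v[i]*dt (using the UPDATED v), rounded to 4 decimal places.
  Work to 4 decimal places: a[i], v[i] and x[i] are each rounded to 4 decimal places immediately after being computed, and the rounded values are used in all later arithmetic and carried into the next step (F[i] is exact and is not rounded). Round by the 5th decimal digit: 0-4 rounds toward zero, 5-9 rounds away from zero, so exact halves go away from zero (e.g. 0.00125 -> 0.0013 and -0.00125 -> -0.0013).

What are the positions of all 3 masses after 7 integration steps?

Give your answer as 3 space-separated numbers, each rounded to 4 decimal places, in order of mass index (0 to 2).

Step 0: x=[5.0000 7.0000 14.0000] v=[0.0000 0.0000 2.0000]
Step 1: x=[3.5000 9.5000 14.2500] v=[-3.0000 5.0000 0.5000]
Step 2: x=[3.2500 11.3750 14.3125] v=[-0.5000 3.7500 0.1250]
Step 3: x=[5.4375 10.6563 14.6407] v=[4.3750 -1.4375 0.6563]
Step 4: x=[7.5157 9.3204 14.9728] v=[4.1563 -2.6719 0.6641]
Step 5: x=[6.7384 9.9083 14.8918] v=[-1.5547 1.1758 -0.1621]
Step 6: x=[4.1768 11.4030 14.5649] v=[-5.1232 2.9894 -0.6539]
Step 7: x=[3.1399 10.8656 14.4475] v=[-2.0738 -1.0749 -0.2349]

Answer: 3.1399 10.8656 14.4475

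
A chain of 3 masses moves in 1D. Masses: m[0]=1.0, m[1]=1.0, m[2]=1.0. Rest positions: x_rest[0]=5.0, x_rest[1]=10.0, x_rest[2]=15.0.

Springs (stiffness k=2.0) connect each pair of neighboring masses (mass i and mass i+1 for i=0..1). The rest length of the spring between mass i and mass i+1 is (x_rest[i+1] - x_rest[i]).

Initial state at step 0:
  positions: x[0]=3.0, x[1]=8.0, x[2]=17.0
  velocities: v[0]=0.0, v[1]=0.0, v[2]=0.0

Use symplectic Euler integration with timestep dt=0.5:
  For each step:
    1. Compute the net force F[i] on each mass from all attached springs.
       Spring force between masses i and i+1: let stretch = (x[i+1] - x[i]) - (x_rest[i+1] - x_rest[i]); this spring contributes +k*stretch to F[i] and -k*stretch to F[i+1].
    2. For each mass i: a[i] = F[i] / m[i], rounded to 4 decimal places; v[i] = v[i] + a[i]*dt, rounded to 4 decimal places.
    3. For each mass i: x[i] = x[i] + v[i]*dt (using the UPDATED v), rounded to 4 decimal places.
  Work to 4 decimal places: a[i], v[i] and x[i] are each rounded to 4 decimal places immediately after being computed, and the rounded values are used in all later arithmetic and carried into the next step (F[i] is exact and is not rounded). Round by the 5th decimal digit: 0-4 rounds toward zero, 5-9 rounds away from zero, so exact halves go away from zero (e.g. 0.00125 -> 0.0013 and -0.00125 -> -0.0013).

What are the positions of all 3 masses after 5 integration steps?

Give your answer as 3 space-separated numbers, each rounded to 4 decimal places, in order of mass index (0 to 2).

Step 0: x=[3.0000 8.0000 17.0000] v=[0.0000 0.0000 0.0000]
Step 1: x=[3.0000 10.0000 15.0000] v=[0.0000 4.0000 -4.0000]
Step 2: x=[4.0000 11.0000 13.0000] v=[2.0000 2.0000 -4.0000]
Step 3: x=[6.0000 9.5000 12.5000] v=[4.0000 -3.0000 -1.0000]
Step 4: x=[7.2500 7.7500 13.0000] v=[2.5000 -3.5000 1.0000]
Step 5: x=[6.2500 8.3750 13.3750] v=[-2.0000 1.2500 0.7500]

Answer: 6.2500 8.3750 13.3750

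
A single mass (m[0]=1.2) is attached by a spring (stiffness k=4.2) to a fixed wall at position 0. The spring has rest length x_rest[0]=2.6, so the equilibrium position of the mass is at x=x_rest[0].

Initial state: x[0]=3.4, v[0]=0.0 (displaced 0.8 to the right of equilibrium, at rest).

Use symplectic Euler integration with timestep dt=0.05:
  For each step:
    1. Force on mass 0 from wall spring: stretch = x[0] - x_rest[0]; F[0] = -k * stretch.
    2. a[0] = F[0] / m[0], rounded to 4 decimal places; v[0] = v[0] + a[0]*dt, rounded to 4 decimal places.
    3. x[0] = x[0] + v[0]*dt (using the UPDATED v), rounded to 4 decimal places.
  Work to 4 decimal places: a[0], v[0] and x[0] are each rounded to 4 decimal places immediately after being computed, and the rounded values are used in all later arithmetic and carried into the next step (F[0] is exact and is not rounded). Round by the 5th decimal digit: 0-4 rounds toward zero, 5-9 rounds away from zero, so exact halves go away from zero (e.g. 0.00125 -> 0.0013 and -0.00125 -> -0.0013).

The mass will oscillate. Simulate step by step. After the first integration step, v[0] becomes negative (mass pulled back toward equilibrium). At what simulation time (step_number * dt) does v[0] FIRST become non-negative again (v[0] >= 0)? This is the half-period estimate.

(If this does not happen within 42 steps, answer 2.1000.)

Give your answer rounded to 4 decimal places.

Step 0: x=[3.4000] v=[0.0000]
Step 1: x=[3.3930] v=[-0.1400]
Step 2: x=[3.3791] v=[-0.2788]
Step 3: x=[3.3583] v=[-0.4151]
Step 4: x=[3.3309] v=[-0.5478]
Step 5: x=[3.2971] v=[-0.6757]
Step 6: x=[3.2572] v=[-0.7977]
Step 7: x=[3.2116] v=[-0.9127]
Step 8: x=[3.1606] v=[-1.0197]
Step 9: x=[3.1047] v=[-1.1178]
Step 10: x=[3.0444] v=[-1.2061]
Step 11: x=[2.9802] v=[-1.2839]
Step 12: x=[2.9127] v=[-1.3504]
Step 13: x=[2.8424] v=[-1.4051]
Step 14: x=[2.7700] v=[-1.4475]
Step 15: x=[2.6961] v=[-1.4773]
Step 16: x=[2.6214] v=[-1.4941]
Step 17: x=[2.5465] v=[-1.4978]
Step 18: x=[2.4721] v=[-1.4884]
Step 19: x=[2.3988] v=[-1.4660]
Step 20: x=[2.3273] v=[-1.4308]
Step 21: x=[2.2581] v=[-1.3831]
Step 22: x=[2.1919] v=[-1.3233]
Step 23: x=[2.1293] v=[-1.2519]
Step 24: x=[2.0708] v=[-1.1695]
Step 25: x=[2.0170] v=[-1.0769]
Step 26: x=[1.9683] v=[-0.9749]
Step 27: x=[1.9251] v=[-0.8644]
Step 28: x=[1.8878] v=[-0.7463]
Step 29: x=[1.8567] v=[-0.6217]
Step 30: x=[1.8321] v=[-0.4916]
Step 31: x=[1.8142] v=[-0.3572]
Step 32: x=[1.8032] v=[-0.2197]
Step 33: x=[1.7992] v=[-0.0803]
Step 34: x=[1.8022] v=[0.0598]
First v>=0 after going negative at step 34, time=1.7000

Answer: 1.7000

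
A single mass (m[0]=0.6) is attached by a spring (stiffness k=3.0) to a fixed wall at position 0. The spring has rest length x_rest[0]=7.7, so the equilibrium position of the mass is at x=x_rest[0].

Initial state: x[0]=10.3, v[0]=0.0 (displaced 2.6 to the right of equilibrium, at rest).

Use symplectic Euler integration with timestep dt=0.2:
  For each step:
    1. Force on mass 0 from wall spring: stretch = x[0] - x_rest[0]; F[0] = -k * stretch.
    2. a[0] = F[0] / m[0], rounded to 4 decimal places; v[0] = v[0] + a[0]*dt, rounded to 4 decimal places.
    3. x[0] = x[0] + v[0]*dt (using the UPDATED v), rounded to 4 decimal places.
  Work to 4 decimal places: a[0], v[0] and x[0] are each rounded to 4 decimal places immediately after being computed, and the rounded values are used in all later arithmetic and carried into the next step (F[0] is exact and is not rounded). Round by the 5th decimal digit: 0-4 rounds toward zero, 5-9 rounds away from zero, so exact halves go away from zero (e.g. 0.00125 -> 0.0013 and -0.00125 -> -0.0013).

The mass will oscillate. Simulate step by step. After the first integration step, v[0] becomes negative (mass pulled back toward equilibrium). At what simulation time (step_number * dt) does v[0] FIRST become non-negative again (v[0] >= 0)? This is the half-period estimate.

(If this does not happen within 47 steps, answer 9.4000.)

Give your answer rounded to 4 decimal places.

Answer: 1.4000

Derivation:
Step 0: x=[10.3000] v=[0.0000]
Step 1: x=[9.7800] v=[-2.6000]
Step 2: x=[8.8440] v=[-4.6800]
Step 3: x=[7.6792] v=[-5.8240]
Step 4: x=[6.5186] v=[-5.8032]
Step 5: x=[5.5942] v=[-4.6218]
Step 6: x=[5.0910] v=[-2.5160]
Step 7: x=[5.1096] v=[0.0930]
First v>=0 after going negative at step 7, time=1.4000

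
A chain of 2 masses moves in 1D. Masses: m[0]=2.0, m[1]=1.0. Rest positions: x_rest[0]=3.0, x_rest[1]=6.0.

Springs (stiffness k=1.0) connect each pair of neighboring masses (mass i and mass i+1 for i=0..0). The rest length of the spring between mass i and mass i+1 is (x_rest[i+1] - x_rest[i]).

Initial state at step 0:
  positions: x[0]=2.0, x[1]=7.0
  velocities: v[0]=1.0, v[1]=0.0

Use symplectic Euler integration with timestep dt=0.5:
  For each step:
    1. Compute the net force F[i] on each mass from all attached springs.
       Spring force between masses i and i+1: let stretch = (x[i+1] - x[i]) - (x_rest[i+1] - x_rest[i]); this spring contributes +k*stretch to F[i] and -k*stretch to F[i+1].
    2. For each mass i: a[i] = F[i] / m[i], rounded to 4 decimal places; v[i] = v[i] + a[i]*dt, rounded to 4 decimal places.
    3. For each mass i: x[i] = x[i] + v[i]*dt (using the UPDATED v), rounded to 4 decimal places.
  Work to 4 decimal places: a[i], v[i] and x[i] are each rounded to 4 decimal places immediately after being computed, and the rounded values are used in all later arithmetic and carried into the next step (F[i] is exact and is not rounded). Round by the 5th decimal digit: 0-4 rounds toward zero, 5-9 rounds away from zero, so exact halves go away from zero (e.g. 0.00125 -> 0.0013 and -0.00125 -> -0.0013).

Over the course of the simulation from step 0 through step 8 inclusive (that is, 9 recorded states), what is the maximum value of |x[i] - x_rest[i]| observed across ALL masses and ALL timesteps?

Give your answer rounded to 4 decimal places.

Step 0: x=[2.0000 7.0000] v=[1.0000 0.0000]
Step 1: x=[2.7500 6.5000] v=[1.5000 -1.0000]
Step 2: x=[3.5938 5.8125] v=[1.6875 -1.3750]
Step 3: x=[4.3399 5.3203] v=[1.4922 -0.9844]
Step 4: x=[4.8336 5.3330] v=[0.9873 0.0254]
Step 5: x=[5.0147 5.9709] v=[0.3622 1.2757]
Step 6: x=[4.9403 7.1197] v=[-0.1488 2.2976]
Step 7: x=[4.7633 8.4737] v=[-0.3540 2.7079]
Step 8: x=[4.6751 9.6501] v=[-0.1764 2.3527]
Max displacement = 3.6501

Answer: 3.6501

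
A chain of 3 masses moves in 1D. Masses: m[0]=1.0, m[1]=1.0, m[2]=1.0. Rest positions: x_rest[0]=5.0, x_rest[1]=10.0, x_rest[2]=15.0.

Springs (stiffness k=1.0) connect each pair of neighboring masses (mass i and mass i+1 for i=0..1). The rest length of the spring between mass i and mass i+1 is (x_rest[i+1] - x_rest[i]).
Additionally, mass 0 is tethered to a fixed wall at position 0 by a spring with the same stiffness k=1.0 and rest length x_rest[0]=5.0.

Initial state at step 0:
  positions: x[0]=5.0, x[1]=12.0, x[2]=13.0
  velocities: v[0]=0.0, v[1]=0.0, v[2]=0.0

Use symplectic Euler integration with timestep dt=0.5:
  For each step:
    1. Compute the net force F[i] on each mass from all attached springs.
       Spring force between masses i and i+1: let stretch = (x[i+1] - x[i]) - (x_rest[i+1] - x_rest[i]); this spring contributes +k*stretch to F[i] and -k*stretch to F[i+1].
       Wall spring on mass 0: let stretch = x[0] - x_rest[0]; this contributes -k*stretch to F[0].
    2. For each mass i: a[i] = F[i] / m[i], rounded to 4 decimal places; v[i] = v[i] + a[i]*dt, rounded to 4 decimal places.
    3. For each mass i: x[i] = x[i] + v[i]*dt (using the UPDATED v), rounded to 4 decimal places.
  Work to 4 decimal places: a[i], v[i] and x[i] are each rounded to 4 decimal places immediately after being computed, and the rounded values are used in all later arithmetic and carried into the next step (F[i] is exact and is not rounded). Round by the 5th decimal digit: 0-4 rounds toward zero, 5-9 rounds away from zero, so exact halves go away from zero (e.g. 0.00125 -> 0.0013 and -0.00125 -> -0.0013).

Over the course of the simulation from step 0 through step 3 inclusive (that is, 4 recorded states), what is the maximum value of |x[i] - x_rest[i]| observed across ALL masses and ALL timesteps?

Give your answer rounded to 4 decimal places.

Step 0: x=[5.0000 12.0000 13.0000] v=[0.0000 0.0000 0.0000]
Step 1: x=[5.5000 10.5000 14.0000] v=[1.0000 -3.0000 2.0000]
Step 2: x=[5.8750 8.6250 15.3750] v=[0.7500 -3.7500 2.7500]
Step 3: x=[5.4688 7.7500 16.3125] v=[-0.8125 -1.7500 1.8750]
Max displacement = 2.2500

Answer: 2.2500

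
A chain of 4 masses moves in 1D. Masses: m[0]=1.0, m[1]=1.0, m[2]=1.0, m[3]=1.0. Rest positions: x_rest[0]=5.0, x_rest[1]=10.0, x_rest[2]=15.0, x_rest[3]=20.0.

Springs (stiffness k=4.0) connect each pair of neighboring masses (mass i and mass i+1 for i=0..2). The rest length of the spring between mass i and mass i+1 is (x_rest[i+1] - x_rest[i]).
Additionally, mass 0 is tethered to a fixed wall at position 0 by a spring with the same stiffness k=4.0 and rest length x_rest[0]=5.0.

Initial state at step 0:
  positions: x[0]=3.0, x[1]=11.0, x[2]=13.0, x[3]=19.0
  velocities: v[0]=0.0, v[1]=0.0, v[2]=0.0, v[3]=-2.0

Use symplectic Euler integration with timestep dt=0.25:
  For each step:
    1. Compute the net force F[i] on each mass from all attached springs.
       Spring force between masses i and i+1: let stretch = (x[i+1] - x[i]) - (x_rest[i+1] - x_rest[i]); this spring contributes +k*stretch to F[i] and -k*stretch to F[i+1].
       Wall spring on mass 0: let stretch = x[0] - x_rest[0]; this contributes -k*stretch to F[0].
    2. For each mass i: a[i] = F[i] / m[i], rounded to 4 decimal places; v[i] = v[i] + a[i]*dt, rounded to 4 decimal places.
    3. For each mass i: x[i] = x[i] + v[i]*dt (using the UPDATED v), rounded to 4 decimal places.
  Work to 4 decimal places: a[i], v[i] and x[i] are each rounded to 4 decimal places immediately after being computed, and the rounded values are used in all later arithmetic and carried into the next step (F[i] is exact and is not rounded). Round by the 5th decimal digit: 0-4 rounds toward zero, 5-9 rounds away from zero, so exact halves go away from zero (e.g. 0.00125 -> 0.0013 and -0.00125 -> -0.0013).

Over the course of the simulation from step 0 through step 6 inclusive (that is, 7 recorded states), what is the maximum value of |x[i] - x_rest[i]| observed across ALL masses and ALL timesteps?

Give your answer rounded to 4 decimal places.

Answer: 3.0022

Derivation:
Step 0: x=[3.0000 11.0000 13.0000 19.0000] v=[0.0000 0.0000 0.0000 -2.0000]
Step 1: x=[4.2500 9.5000 14.0000 18.2500] v=[5.0000 -6.0000 4.0000 -3.0000]
Step 2: x=[5.7500 7.8125 14.9375 17.6875] v=[6.0000 -6.7500 3.7500 -2.2500]
Step 3: x=[6.3281 7.3906 14.7813 17.6875] v=[2.3125 -1.6875 -0.6250 0.0000]
Step 4: x=[5.5898 8.5508 13.5039 18.2110] v=[-2.9531 4.6407 -5.1095 2.0938]
Step 5: x=[4.1943 10.2090 12.1650 18.8077] v=[-5.5819 6.6328 -5.3555 2.3867]
Step 6: x=[3.2539 10.8525 11.9978 18.9937] v=[-3.7615 2.5741 -0.6688 0.7440]
Max displacement = 3.0022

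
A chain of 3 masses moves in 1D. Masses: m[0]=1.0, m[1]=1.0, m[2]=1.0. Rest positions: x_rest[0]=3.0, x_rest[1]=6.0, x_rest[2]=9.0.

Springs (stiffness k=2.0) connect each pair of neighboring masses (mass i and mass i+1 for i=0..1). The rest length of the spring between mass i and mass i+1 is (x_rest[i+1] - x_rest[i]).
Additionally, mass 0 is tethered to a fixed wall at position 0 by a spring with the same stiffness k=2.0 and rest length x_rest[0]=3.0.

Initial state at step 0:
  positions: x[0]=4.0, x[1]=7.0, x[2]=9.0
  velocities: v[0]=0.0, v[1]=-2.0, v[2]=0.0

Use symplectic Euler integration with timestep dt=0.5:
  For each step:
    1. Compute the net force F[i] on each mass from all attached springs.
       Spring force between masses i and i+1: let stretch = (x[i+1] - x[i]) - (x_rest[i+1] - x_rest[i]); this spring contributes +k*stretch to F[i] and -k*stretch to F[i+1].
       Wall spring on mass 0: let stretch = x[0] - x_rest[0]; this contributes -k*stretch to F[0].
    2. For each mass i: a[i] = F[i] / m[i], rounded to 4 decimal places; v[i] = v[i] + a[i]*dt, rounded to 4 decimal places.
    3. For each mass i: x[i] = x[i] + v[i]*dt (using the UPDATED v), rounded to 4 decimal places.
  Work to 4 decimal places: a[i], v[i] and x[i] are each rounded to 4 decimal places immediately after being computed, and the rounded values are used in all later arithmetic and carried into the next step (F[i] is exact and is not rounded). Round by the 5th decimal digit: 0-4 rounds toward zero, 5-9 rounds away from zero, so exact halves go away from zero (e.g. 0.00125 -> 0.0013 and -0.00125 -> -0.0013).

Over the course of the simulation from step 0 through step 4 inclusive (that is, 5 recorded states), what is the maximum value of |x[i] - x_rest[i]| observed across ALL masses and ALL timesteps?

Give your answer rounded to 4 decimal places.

Answer: 1.7500

Derivation:
Step 0: x=[4.0000 7.0000 9.0000] v=[0.0000 -2.0000 0.0000]
Step 1: x=[3.5000 5.5000 9.5000] v=[-1.0000 -3.0000 1.0000]
Step 2: x=[2.2500 5.0000 9.5000] v=[-2.5000 -1.0000 0.0000]
Step 3: x=[1.2500 5.3750 8.7500] v=[-2.0000 0.7500 -1.5000]
Step 4: x=[1.6875 5.3750 7.8125] v=[0.8750 0.0000 -1.8750]
Max displacement = 1.7500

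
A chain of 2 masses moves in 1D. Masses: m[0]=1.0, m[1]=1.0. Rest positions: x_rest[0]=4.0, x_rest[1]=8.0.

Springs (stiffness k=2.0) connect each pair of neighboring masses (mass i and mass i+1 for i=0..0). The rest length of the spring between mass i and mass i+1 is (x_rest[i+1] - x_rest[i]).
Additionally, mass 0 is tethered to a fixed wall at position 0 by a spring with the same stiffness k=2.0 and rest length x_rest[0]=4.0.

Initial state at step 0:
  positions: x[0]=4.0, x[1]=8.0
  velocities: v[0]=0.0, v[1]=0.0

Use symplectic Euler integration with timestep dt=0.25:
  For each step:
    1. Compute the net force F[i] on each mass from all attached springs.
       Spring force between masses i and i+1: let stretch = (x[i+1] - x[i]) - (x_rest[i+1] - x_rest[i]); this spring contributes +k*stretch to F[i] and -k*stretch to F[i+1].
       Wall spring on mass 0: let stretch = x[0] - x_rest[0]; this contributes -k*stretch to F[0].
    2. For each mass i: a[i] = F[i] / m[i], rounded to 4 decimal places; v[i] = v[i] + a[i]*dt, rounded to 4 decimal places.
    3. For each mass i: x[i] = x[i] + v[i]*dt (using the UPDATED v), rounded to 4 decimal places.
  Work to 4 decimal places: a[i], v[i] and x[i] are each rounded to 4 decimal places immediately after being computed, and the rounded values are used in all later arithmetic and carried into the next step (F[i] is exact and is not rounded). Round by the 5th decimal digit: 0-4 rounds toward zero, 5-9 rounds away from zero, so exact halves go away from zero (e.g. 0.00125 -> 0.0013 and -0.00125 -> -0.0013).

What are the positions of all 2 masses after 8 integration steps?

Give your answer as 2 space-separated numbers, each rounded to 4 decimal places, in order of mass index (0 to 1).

Step 0: x=[4.0000 8.0000] v=[0.0000 0.0000]
Step 1: x=[4.0000 8.0000] v=[0.0000 0.0000]
Step 2: x=[4.0000 8.0000] v=[0.0000 0.0000]
Step 3: x=[4.0000 8.0000] v=[0.0000 0.0000]
Step 4: x=[4.0000 8.0000] v=[0.0000 0.0000]
Step 5: x=[4.0000 8.0000] v=[0.0000 0.0000]
Step 6: x=[4.0000 8.0000] v=[0.0000 0.0000]
Step 7: x=[4.0000 8.0000] v=[0.0000 0.0000]
Step 8: x=[4.0000 8.0000] v=[0.0000 0.0000]

Answer: 4.0000 8.0000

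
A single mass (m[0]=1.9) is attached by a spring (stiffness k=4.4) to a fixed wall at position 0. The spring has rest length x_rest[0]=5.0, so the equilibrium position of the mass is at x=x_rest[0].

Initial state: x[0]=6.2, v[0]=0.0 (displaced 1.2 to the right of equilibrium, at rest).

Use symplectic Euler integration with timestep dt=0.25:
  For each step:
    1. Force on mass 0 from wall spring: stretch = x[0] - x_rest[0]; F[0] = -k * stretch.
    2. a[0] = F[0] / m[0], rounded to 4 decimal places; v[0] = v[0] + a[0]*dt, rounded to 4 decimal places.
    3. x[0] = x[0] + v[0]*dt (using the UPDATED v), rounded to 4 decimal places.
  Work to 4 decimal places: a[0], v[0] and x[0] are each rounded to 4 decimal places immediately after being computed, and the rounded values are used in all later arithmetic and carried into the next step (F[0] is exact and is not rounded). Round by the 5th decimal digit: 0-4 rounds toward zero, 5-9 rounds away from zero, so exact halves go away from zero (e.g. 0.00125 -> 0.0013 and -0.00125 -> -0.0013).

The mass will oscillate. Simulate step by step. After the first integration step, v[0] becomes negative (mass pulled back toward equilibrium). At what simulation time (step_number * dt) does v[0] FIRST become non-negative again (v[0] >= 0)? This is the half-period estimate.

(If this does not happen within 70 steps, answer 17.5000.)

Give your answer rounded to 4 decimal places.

Answer: 2.2500

Derivation:
Step 0: x=[6.2000] v=[0.0000]
Step 1: x=[6.0263] v=[-0.6947]
Step 2: x=[5.7041] v=[-1.2889]
Step 3: x=[5.2800] v=[-1.6965]
Step 4: x=[4.8154] v=[-1.8586]
Step 5: x=[4.3775] v=[-1.7517]
Step 6: x=[4.0297] v=[-1.3913]
Step 7: x=[3.8223] v=[-0.8296]
Step 8: x=[3.7854] v=[-0.1478]
Step 9: x=[3.9243] v=[0.5554]
First v>=0 after going negative at step 9, time=2.2500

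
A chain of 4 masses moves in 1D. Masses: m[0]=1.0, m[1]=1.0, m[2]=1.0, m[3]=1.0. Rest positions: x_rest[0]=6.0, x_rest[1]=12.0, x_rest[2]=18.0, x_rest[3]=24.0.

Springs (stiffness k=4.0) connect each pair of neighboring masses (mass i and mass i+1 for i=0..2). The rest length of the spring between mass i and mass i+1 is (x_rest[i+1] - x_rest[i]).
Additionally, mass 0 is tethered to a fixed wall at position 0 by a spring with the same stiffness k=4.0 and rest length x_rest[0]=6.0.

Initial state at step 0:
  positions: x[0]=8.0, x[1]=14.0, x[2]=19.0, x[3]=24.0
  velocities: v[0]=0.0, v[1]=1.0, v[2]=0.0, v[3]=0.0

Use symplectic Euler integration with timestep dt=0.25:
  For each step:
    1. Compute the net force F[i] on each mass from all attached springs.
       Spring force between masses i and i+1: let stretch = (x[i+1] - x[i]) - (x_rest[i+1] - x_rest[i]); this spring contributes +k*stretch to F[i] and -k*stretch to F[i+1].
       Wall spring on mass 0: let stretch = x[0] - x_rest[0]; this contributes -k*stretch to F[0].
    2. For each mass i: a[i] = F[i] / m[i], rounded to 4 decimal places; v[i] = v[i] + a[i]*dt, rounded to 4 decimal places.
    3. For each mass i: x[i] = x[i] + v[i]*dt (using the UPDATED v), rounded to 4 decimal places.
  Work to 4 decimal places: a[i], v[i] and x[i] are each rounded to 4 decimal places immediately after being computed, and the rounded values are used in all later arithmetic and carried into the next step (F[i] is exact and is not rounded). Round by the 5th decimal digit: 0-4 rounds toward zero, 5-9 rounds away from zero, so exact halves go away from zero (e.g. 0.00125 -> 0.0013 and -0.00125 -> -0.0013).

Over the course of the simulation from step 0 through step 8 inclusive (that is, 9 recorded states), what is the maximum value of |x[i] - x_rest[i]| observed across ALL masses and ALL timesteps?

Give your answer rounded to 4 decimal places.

Answer: 2.2622

Derivation:
Step 0: x=[8.0000 14.0000 19.0000 24.0000] v=[0.0000 1.0000 0.0000 0.0000]
Step 1: x=[7.5000 14.0000 19.0000 24.2500] v=[-2.0000 0.0000 0.0000 1.0000]
Step 2: x=[6.7500 13.6250 19.0625 24.6875] v=[-3.0000 -1.5000 0.2500 1.7500]
Step 3: x=[6.0313 12.8906 19.1719 25.2188] v=[-2.8750 -2.9375 0.4375 2.1250]
Step 4: x=[5.5196 12.0117 19.2227 25.7383] v=[-2.0470 -3.5155 0.2031 2.0781]
Step 5: x=[5.2510 11.3126 19.0996 26.1289] v=[-1.0745 -2.7966 -0.4923 1.5625]
Step 6: x=[5.1850 11.0448 18.7871 26.2622] v=[-0.2639 -1.0712 -1.2500 0.5332]
Step 7: x=[5.2877 11.2476 18.4078 26.0267] v=[0.4109 0.8113 -1.5172 -0.9419]
Step 8: x=[5.5585 11.7505 18.1432 25.3865] v=[1.0831 2.0116 -1.0585 -2.5608]
Max displacement = 2.2622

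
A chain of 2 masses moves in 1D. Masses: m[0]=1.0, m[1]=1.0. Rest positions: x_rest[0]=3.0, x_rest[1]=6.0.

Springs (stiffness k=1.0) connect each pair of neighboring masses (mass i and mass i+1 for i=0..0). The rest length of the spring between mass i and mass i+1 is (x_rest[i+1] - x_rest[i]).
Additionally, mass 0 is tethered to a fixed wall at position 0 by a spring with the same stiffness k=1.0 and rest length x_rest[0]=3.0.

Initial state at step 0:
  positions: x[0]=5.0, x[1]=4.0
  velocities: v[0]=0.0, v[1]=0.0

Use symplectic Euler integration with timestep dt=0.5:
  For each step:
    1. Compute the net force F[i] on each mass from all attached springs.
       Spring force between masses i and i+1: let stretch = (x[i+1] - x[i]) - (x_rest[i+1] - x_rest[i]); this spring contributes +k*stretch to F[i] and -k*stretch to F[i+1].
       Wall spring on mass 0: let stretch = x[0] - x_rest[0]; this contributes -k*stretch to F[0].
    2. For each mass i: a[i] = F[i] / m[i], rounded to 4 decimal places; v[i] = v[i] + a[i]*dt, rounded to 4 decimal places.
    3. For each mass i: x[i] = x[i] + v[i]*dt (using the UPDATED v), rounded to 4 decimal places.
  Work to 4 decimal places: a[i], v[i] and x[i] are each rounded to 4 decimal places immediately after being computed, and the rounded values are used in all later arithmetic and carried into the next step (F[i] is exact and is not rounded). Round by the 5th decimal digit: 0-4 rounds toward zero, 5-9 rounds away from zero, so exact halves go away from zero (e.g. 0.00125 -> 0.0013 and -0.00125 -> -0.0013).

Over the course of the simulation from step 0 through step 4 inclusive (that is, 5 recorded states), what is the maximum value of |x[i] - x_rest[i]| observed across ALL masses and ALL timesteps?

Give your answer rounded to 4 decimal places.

Answer: 2.6562

Derivation:
Step 0: x=[5.0000 4.0000] v=[0.0000 0.0000]
Step 1: x=[3.5000 5.0000] v=[-3.0000 2.0000]
Step 2: x=[1.5000 6.3750] v=[-4.0000 2.7500]
Step 3: x=[0.3438 7.2813] v=[-2.3125 1.8125]
Step 4: x=[0.8360 7.2032] v=[0.9844 -0.1563]
Max displacement = 2.6562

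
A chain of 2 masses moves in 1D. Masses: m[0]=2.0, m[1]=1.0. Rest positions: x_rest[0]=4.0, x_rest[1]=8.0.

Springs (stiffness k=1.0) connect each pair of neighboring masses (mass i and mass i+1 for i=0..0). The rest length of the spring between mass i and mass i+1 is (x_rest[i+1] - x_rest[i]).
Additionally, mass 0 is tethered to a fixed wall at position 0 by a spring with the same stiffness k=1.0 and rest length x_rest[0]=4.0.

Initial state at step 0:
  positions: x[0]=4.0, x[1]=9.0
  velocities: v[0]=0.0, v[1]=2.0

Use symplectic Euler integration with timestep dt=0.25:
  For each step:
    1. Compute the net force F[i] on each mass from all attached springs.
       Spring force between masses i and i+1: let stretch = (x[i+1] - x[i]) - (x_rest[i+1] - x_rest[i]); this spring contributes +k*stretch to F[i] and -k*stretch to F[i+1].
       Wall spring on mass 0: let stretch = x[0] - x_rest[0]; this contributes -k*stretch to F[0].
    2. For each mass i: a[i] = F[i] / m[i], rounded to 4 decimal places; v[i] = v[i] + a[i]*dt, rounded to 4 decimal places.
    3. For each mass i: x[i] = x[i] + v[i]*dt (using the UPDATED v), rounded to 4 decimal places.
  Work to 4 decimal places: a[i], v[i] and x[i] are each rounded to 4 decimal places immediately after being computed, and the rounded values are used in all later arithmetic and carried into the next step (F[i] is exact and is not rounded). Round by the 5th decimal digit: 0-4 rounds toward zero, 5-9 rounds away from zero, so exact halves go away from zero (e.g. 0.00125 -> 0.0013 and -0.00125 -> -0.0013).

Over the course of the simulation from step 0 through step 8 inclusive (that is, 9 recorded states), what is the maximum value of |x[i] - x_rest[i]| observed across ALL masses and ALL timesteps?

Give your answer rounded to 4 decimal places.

Step 0: x=[4.0000 9.0000] v=[0.0000 2.0000]
Step 1: x=[4.0313 9.4375] v=[0.1250 1.7500]
Step 2: x=[4.1055 9.7871] v=[0.2969 1.3985]
Step 3: x=[4.2290 10.0316] v=[0.4939 0.9781]
Step 4: x=[4.4017 10.1635] v=[0.6906 0.5275]
Step 5: x=[4.6169 10.1853] v=[0.8606 0.0871]
Step 6: x=[4.8618 10.1091] v=[0.9796 -0.3050]
Step 7: x=[5.1188 9.9549] v=[1.0278 -0.6168]
Step 8: x=[5.3669 9.7485] v=[0.9925 -0.8258]
Max displacement = 2.1853

Answer: 2.1853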